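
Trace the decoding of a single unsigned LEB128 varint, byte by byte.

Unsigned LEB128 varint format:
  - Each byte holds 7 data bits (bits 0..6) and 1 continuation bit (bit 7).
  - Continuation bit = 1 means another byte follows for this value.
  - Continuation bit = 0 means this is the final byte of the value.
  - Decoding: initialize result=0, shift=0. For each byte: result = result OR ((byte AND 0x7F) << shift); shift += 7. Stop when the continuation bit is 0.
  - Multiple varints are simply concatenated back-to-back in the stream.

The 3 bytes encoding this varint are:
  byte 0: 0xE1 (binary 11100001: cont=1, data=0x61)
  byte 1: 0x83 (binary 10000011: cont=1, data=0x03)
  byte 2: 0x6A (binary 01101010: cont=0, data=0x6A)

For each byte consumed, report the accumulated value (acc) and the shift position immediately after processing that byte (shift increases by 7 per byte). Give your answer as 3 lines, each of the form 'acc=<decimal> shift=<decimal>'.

Answer: acc=97 shift=7
acc=481 shift=14
acc=1737185 shift=21

Derivation:
byte 0=0xE1: payload=0x61=97, contrib = 97<<0 = 97; acc -> 97, shift -> 7
byte 1=0x83: payload=0x03=3, contrib = 3<<7 = 384; acc -> 481, shift -> 14
byte 2=0x6A: payload=0x6A=106, contrib = 106<<14 = 1736704; acc -> 1737185, shift -> 21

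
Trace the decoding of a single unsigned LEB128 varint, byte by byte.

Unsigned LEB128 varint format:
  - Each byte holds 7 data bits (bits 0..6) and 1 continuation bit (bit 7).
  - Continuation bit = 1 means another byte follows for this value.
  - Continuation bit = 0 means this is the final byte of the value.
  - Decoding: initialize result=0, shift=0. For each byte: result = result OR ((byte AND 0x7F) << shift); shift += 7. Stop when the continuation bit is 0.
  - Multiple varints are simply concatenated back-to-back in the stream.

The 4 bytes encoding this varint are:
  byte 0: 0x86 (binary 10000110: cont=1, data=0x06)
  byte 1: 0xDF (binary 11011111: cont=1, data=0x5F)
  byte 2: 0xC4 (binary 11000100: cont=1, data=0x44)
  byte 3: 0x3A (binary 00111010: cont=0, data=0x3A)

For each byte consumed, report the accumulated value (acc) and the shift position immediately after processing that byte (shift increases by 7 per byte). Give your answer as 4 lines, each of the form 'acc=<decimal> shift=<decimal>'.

Answer: acc=6 shift=7
acc=12166 shift=14
acc=1126278 shift=21
acc=122761094 shift=28

Derivation:
byte 0=0x86: payload=0x06=6, contrib = 6<<0 = 6; acc -> 6, shift -> 7
byte 1=0xDF: payload=0x5F=95, contrib = 95<<7 = 12160; acc -> 12166, shift -> 14
byte 2=0xC4: payload=0x44=68, contrib = 68<<14 = 1114112; acc -> 1126278, shift -> 21
byte 3=0x3A: payload=0x3A=58, contrib = 58<<21 = 121634816; acc -> 122761094, shift -> 28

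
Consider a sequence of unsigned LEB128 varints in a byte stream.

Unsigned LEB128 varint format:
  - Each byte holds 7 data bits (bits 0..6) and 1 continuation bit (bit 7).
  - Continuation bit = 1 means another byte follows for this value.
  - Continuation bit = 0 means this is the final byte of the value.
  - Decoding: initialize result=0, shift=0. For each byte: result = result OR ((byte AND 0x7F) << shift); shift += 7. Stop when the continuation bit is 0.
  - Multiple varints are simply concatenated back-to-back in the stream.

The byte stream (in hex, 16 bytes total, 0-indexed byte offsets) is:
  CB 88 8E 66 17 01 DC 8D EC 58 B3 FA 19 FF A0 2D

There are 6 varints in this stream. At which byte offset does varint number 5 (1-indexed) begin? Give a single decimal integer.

  byte[0]=0xCB cont=1 payload=0x4B=75: acc |= 75<<0 -> acc=75 shift=7
  byte[1]=0x88 cont=1 payload=0x08=8: acc |= 8<<7 -> acc=1099 shift=14
  byte[2]=0x8E cont=1 payload=0x0E=14: acc |= 14<<14 -> acc=230475 shift=21
  byte[3]=0x66 cont=0 payload=0x66=102: acc |= 102<<21 -> acc=214139979 shift=28 [end]
Varint 1: bytes[0:4] = CB 88 8E 66 -> value 214139979 (4 byte(s))
  byte[4]=0x17 cont=0 payload=0x17=23: acc |= 23<<0 -> acc=23 shift=7 [end]
Varint 2: bytes[4:5] = 17 -> value 23 (1 byte(s))
  byte[5]=0x01 cont=0 payload=0x01=1: acc |= 1<<0 -> acc=1 shift=7 [end]
Varint 3: bytes[5:6] = 01 -> value 1 (1 byte(s))
  byte[6]=0xDC cont=1 payload=0x5C=92: acc |= 92<<0 -> acc=92 shift=7
  byte[7]=0x8D cont=1 payload=0x0D=13: acc |= 13<<7 -> acc=1756 shift=14
  byte[8]=0xEC cont=1 payload=0x6C=108: acc |= 108<<14 -> acc=1771228 shift=21
  byte[9]=0x58 cont=0 payload=0x58=88: acc |= 88<<21 -> acc=186320604 shift=28 [end]
Varint 4: bytes[6:10] = DC 8D EC 58 -> value 186320604 (4 byte(s))
  byte[10]=0xB3 cont=1 payload=0x33=51: acc |= 51<<0 -> acc=51 shift=7
  byte[11]=0xFA cont=1 payload=0x7A=122: acc |= 122<<7 -> acc=15667 shift=14
  byte[12]=0x19 cont=0 payload=0x19=25: acc |= 25<<14 -> acc=425267 shift=21 [end]
Varint 5: bytes[10:13] = B3 FA 19 -> value 425267 (3 byte(s))
  byte[13]=0xFF cont=1 payload=0x7F=127: acc |= 127<<0 -> acc=127 shift=7
  byte[14]=0xA0 cont=1 payload=0x20=32: acc |= 32<<7 -> acc=4223 shift=14
  byte[15]=0x2D cont=0 payload=0x2D=45: acc |= 45<<14 -> acc=741503 shift=21 [end]
Varint 6: bytes[13:16] = FF A0 2D -> value 741503 (3 byte(s))

Answer: 10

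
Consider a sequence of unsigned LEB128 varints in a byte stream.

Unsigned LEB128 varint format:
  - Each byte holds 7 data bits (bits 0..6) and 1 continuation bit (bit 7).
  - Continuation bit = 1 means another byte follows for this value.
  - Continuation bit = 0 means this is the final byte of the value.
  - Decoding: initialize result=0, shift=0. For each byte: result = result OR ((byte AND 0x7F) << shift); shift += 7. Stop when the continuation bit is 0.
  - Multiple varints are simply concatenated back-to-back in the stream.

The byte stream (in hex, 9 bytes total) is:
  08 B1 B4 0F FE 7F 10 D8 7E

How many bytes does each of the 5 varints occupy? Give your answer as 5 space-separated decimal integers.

  byte[0]=0x08 cont=0 payload=0x08=8: acc |= 8<<0 -> acc=8 shift=7 [end]
Varint 1: bytes[0:1] = 08 -> value 8 (1 byte(s))
  byte[1]=0xB1 cont=1 payload=0x31=49: acc |= 49<<0 -> acc=49 shift=7
  byte[2]=0xB4 cont=1 payload=0x34=52: acc |= 52<<7 -> acc=6705 shift=14
  byte[3]=0x0F cont=0 payload=0x0F=15: acc |= 15<<14 -> acc=252465 shift=21 [end]
Varint 2: bytes[1:4] = B1 B4 0F -> value 252465 (3 byte(s))
  byte[4]=0xFE cont=1 payload=0x7E=126: acc |= 126<<0 -> acc=126 shift=7
  byte[5]=0x7F cont=0 payload=0x7F=127: acc |= 127<<7 -> acc=16382 shift=14 [end]
Varint 3: bytes[4:6] = FE 7F -> value 16382 (2 byte(s))
  byte[6]=0x10 cont=0 payload=0x10=16: acc |= 16<<0 -> acc=16 shift=7 [end]
Varint 4: bytes[6:7] = 10 -> value 16 (1 byte(s))
  byte[7]=0xD8 cont=1 payload=0x58=88: acc |= 88<<0 -> acc=88 shift=7
  byte[8]=0x7E cont=0 payload=0x7E=126: acc |= 126<<7 -> acc=16216 shift=14 [end]
Varint 5: bytes[7:9] = D8 7E -> value 16216 (2 byte(s))

Answer: 1 3 2 1 2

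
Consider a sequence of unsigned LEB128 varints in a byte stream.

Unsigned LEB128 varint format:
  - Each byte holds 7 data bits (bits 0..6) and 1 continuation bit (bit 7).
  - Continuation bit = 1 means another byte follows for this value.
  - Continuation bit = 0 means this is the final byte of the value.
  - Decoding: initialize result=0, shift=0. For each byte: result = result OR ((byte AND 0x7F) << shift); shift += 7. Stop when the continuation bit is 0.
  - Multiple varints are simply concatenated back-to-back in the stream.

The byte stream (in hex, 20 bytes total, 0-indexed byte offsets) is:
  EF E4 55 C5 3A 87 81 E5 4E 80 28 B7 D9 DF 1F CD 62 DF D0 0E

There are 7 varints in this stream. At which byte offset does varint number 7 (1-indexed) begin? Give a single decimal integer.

  byte[0]=0xEF cont=1 payload=0x6F=111: acc |= 111<<0 -> acc=111 shift=7
  byte[1]=0xE4 cont=1 payload=0x64=100: acc |= 100<<7 -> acc=12911 shift=14
  byte[2]=0x55 cont=0 payload=0x55=85: acc |= 85<<14 -> acc=1405551 shift=21 [end]
Varint 1: bytes[0:3] = EF E4 55 -> value 1405551 (3 byte(s))
  byte[3]=0xC5 cont=1 payload=0x45=69: acc |= 69<<0 -> acc=69 shift=7
  byte[4]=0x3A cont=0 payload=0x3A=58: acc |= 58<<7 -> acc=7493 shift=14 [end]
Varint 2: bytes[3:5] = C5 3A -> value 7493 (2 byte(s))
  byte[5]=0x87 cont=1 payload=0x07=7: acc |= 7<<0 -> acc=7 shift=7
  byte[6]=0x81 cont=1 payload=0x01=1: acc |= 1<<7 -> acc=135 shift=14
  byte[7]=0xE5 cont=1 payload=0x65=101: acc |= 101<<14 -> acc=1654919 shift=21
  byte[8]=0x4E cont=0 payload=0x4E=78: acc |= 78<<21 -> acc=165232775 shift=28 [end]
Varint 3: bytes[5:9] = 87 81 E5 4E -> value 165232775 (4 byte(s))
  byte[9]=0x80 cont=1 payload=0x00=0: acc |= 0<<0 -> acc=0 shift=7
  byte[10]=0x28 cont=0 payload=0x28=40: acc |= 40<<7 -> acc=5120 shift=14 [end]
Varint 4: bytes[9:11] = 80 28 -> value 5120 (2 byte(s))
  byte[11]=0xB7 cont=1 payload=0x37=55: acc |= 55<<0 -> acc=55 shift=7
  byte[12]=0xD9 cont=1 payload=0x59=89: acc |= 89<<7 -> acc=11447 shift=14
  byte[13]=0xDF cont=1 payload=0x5F=95: acc |= 95<<14 -> acc=1567927 shift=21
  byte[14]=0x1F cont=0 payload=0x1F=31: acc |= 31<<21 -> acc=66579639 shift=28 [end]
Varint 5: bytes[11:15] = B7 D9 DF 1F -> value 66579639 (4 byte(s))
  byte[15]=0xCD cont=1 payload=0x4D=77: acc |= 77<<0 -> acc=77 shift=7
  byte[16]=0x62 cont=0 payload=0x62=98: acc |= 98<<7 -> acc=12621 shift=14 [end]
Varint 6: bytes[15:17] = CD 62 -> value 12621 (2 byte(s))
  byte[17]=0xDF cont=1 payload=0x5F=95: acc |= 95<<0 -> acc=95 shift=7
  byte[18]=0xD0 cont=1 payload=0x50=80: acc |= 80<<7 -> acc=10335 shift=14
  byte[19]=0x0E cont=0 payload=0x0E=14: acc |= 14<<14 -> acc=239711 shift=21 [end]
Varint 7: bytes[17:20] = DF D0 0E -> value 239711 (3 byte(s))

Answer: 17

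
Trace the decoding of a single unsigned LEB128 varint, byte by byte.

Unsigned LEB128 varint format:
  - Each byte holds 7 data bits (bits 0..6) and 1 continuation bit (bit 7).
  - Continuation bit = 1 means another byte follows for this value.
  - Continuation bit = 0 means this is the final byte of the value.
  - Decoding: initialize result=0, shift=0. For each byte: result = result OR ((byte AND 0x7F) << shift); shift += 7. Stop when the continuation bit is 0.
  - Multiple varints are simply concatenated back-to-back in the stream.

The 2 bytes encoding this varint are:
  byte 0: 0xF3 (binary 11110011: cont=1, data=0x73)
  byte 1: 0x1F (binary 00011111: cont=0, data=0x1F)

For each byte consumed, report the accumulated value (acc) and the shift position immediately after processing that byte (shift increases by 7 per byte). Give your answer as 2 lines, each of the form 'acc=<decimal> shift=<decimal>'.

Answer: acc=115 shift=7
acc=4083 shift=14

Derivation:
byte 0=0xF3: payload=0x73=115, contrib = 115<<0 = 115; acc -> 115, shift -> 7
byte 1=0x1F: payload=0x1F=31, contrib = 31<<7 = 3968; acc -> 4083, shift -> 14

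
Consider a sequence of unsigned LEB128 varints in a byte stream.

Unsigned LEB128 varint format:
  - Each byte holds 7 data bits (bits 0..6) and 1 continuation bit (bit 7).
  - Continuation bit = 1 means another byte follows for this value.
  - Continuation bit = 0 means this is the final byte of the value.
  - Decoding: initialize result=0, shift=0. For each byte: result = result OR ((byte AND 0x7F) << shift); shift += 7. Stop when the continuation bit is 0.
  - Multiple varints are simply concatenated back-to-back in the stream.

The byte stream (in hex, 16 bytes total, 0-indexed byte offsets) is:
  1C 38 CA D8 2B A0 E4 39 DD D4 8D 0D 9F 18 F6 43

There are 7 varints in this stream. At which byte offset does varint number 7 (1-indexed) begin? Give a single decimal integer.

  byte[0]=0x1C cont=0 payload=0x1C=28: acc |= 28<<0 -> acc=28 shift=7 [end]
Varint 1: bytes[0:1] = 1C -> value 28 (1 byte(s))
  byte[1]=0x38 cont=0 payload=0x38=56: acc |= 56<<0 -> acc=56 shift=7 [end]
Varint 2: bytes[1:2] = 38 -> value 56 (1 byte(s))
  byte[2]=0xCA cont=1 payload=0x4A=74: acc |= 74<<0 -> acc=74 shift=7
  byte[3]=0xD8 cont=1 payload=0x58=88: acc |= 88<<7 -> acc=11338 shift=14
  byte[4]=0x2B cont=0 payload=0x2B=43: acc |= 43<<14 -> acc=715850 shift=21 [end]
Varint 3: bytes[2:5] = CA D8 2B -> value 715850 (3 byte(s))
  byte[5]=0xA0 cont=1 payload=0x20=32: acc |= 32<<0 -> acc=32 shift=7
  byte[6]=0xE4 cont=1 payload=0x64=100: acc |= 100<<7 -> acc=12832 shift=14
  byte[7]=0x39 cont=0 payload=0x39=57: acc |= 57<<14 -> acc=946720 shift=21 [end]
Varint 4: bytes[5:8] = A0 E4 39 -> value 946720 (3 byte(s))
  byte[8]=0xDD cont=1 payload=0x5D=93: acc |= 93<<0 -> acc=93 shift=7
  byte[9]=0xD4 cont=1 payload=0x54=84: acc |= 84<<7 -> acc=10845 shift=14
  byte[10]=0x8D cont=1 payload=0x0D=13: acc |= 13<<14 -> acc=223837 shift=21
  byte[11]=0x0D cont=0 payload=0x0D=13: acc |= 13<<21 -> acc=27486813 shift=28 [end]
Varint 5: bytes[8:12] = DD D4 8D 0D -> value 27486813 (4 byte(s))
  byte[12]=0x9F cont=1 payload=0x1F=31: acc |= 31<<0 -> acc=31 shift=7
  byte[13]=0x18 cont=0 payload=0x18=24: acc |= 24<<7 -> acc=3103 shift=14 [end]
Varint 6: bytes[12:14] = 9F 18 -> value 3103 (2 byte(s))
  byte[14]=0xF6 cont=1 payload=0x76=118: acc |= 118<<0 -> acc=118 shift=7
  byte[15]=0x43 cont=0 payload=0x43=67: acc |= 67<<7 -> acc=8694 shift=14 [end]
Varint 7: bytes[14:16] = F6 43 -> value 8694 (2 byte(s))

Answer: 14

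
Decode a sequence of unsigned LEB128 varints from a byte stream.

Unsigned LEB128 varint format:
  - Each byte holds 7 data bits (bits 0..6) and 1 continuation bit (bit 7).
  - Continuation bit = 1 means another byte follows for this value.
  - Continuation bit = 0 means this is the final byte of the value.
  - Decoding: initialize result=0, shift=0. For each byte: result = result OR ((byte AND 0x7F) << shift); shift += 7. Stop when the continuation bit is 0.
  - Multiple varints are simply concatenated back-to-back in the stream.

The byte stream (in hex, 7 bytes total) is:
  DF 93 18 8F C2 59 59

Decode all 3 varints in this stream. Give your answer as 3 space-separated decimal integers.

Answer: 395743 1466639 89

Derivation:
  byte[0]=0xDF cont=1 payload=0x5F=95: acc |= 95<<0 -> acc=95 shift=7
  byte[1]=0x93 cont=1 payload=0x13=19: acc |= 19<<7 -> acc=2527 shift=14
  byte[2]=0x18 cont=0 payload=0x18=24: acc |= 24<<14 -> acc=395743 shift=21 [end]
Varint 1: bytes[0:3] = DF 93 18 -> value 395743 (3 byte(s))
  byte[3]=0x8F cont=1 payload=0x0F=15: acc |= 15<<0 -> acc=15 shift=7
  byte[4]=0xC2 cont=1 payload=0x42=66: acc |= 66<<7 -> acc=8463 shift=14
  byte[5]=0x59 cont=0 payload=0x59=89: acc |= 89<<14 -> acc=1466639 shift=21 [end]
Varint 2: bytes[3:6] = 8F C2 59 -> value 1466639 (3 byte(s))
  byte[6]=0x59 cont=0 payload=0x59=89: acc |= 89<<0 -> acc=89 shift=7 [end]
Varint 3: bytes[6:7] = 59 -> value 89 (1 byte(s))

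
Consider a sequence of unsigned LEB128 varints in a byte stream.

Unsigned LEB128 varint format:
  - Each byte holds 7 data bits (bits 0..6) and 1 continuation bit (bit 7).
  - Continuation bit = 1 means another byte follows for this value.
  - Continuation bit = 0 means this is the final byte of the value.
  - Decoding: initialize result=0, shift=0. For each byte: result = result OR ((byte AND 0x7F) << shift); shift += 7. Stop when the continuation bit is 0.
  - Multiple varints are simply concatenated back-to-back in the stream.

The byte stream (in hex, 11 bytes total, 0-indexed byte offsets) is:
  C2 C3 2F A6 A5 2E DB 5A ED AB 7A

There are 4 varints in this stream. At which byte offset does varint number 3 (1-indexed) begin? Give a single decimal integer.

Answer: 6

Derivation:
  byte[0]=0xC2 cont=1 payload=0x42=66: acc |= 66<<0 -> acc=66 shift=7
  byte[1]=0xC3 cont=1 payload=0x43=67: acc |= 67<<7 -> acc=8642 shift=14
  byte[2]=0x2F cont=0 payload=0x2F=47: acc |= 47<<14 -> acc=778690 shift=21 [end]
Varint 1: bytes[0:3] = C2 C3 2F -> value 778690 (3 byte(s))
  byte[3]=0xA6 cont=1 payload=0x26=38: acc |= 38<<0 -> acc=38 shift=7
  byte[4]=0xA5 cont=1 payload=0x25=37: acc |= 37<<7 -> acc=4774 shift=14
  byte[5]=0x2E cont=0 payload=0x2E=46: acc |= 46<<14 -> acc=758438 shift=21 [end]
Varint 2: bytes[3:6] = A6 A5 2E -> value 758438 (3 byte(s))
  byte[6]=0xDB cont=1 payload=0x5B=91: acc |= 91<<0 -> acc=91 shift=7
  byte[7]=0x5A cont=0 payload=0x5A=90: acc |= 90<<7 -> acc=11611 shift=14 [end]
Varint 3: bytes[6:8] = DB 5A -> value 11611 (2 byte(s))
  byte[8]=0xED cont=1 payload=0x6D=109: acc |= 109<<0 -> acc=109 shift=7
  byte[9]=0xAB cont=1 payload=0x2B=43: acc |= 43<<7 -> acc=5613 shift=14
  byte[10]=0x7A cont=0 payload=0x7A=122: acc |= 122<<14 -> acc=2004461 shift=21 [end]
Varint 4: bytes[8:11] = ED AB 7A -> value 2004461 (3 byte(s))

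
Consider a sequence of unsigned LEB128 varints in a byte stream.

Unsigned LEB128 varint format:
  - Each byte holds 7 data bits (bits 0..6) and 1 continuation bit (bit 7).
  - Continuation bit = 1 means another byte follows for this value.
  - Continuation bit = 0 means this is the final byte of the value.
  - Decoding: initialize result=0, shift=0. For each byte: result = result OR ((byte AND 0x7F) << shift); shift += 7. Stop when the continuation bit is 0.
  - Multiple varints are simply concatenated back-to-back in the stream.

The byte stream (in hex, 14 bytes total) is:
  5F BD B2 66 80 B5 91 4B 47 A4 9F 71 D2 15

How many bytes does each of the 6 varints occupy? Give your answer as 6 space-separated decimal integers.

Answer: 1 3 4 1 3 2

Derivation:
  byte[0]=0x5F cont=0 payload=0x5F=95: acc |= 95<<0 -> acc=95 shift=7 [end]
Varint 1: bytes[0:1] = 5F -> value 95 (1 byte(s))
  byte[1]=0xBD cont=1 payload=0x3D=61: acc |= 61<<0 -> acc=61 shift=7
  byte[2]=0xB2 cont=1 payload=0x32=50: acc |= 50<<7 -> acc=6461 shift=14
  byte[3]=0x66 cont=0 payload=0x66=102: acc |= 102<<14 -> acc=1677629 shift=21 [end]
Varint 2: bytes[1:4] = BD B2 66 -> value 1677629 (3 byte(s))
  byte[4]=0x80 cont=1 payload=0x00=0: acc |= 0<<0 -> acc=0 shift=7
  byte[5]=0xB5 cont=1 payload=0x35=53: acc |= 53<<7 -> acc=6784 shift=14
  byte[6]=0x91 cont=1 payload=0x11=17: acc |= 17<<14 -> acc=285312 shift=21
  byte[7]=0x4B cont=0 payload=0x4B=75: acc |= 75<<21 -> acc=157571712 shift=28 [end]
Varint 3: bytes[4:8] = 80 B5 91 4B -> value 157571712 (4 byte(s))
  byte[8]=0x47 cont=0 payload=0x47=71: acc |= 71<<0 -> acc=71 shift=7 [end]
Varint 4: bytes[8:9] = 47 -> value 71 (1 byte(s))
  byte[9]=0xA4 cont=1 payload=0x24=36: acc |= 36<<0 -> acc=36 shift=7
  byte[10]=0x9F cont=1 payload=0x1F=31: acc |= 31<<7 -> acc=4004 shift=14
  byte[11]=0x71 cont=0 payload=0x71=113: acc |= 113<<14 -> acc=1855396 shift=21 [end]
Varint 5: bytes[9:12] = A4 9F 71 -> value 1855396 (3 byte(s))
  byte[12]=0xD2 cont=1 payload=0x52=82: acc |= 82<<0 -> acc=82 shift=7
  byte[13]=0x15 cont=0 payload=0x15=21: acc |= 21<<7 -> acc=2770 shift=14 [end]
Varint 6: bytes[12:14] = D2 15 -> value 2770 (2 byte(s))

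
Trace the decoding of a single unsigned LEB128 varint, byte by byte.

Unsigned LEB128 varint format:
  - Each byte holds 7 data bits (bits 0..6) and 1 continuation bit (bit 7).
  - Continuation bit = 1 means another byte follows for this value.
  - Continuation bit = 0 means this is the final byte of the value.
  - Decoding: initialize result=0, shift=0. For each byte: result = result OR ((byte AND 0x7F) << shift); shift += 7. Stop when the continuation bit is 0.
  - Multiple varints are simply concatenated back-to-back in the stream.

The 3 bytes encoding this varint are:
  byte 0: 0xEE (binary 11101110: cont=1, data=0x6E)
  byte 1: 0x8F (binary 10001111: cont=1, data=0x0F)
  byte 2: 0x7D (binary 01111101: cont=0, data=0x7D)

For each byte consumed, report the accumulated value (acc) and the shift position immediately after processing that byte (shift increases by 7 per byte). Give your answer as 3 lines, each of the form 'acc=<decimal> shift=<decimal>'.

byte 0=0xEE: payload=0x6E=110, contrib = 110<<0 = 110; acc -> 110, shift -> 7
byte 1=0x8F: payload=0x0F=15, contrib = 15<<7 = 1920; acc -> 2030, shift -> 14
byte 2=0x7D: payload=0x7D=125, contrib = 125<<14 = 2048000; acc -> 2050030, shift -> 21

Answer: acc=110 shift=7
acc=2030 shift=14
acc=2050030 shift=21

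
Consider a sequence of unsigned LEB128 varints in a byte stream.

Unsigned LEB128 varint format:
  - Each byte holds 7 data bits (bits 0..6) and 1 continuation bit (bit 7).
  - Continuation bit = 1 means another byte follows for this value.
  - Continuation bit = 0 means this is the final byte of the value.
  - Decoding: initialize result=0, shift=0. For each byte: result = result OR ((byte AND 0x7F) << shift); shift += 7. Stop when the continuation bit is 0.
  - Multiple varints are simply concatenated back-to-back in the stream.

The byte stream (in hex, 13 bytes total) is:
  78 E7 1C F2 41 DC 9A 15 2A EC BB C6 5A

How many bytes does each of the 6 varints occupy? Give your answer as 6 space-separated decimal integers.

Answer: 1 2 2 3 1 4

Derivation:
  byte[0]=0x78 cont=0 payload=0x78=120: acc |= 120<<0 -> acc=120 shift=7 [end]
Varint 1: bytes[0:1] = 78 -> value 120 (1 byte(s))
  byte[1]=0xE7 cont=1 payload=0x67=103: acc |= 103<<0 -> acc=103 shift=7
  byte[2]=0x1C cont=0 payload=0x1C=28: acc |= 28<<7 -> acc=3687 shift=14 [end]
Varint 2: bytes[1:3] = E7 1C -> value 3687 (2 byte(s))
  byte[3]=0xF2 cont=1 payload=0x72=114: acc |= 114<<0 -> acc=114 shift=7
  byte[4]=0x41 cont=0 payload=0x41=65: acc |= 65<<7 -> acc=8434 shift=14 [end]
Varint 3: bytes[3:5] = F2 41 -> value 8434 (2 byte(s))
  byte[5]=0xDC cont=1 payload=0x5C=92: acc |= 92<<0 -> acc=92 shift=7
  byte[6]=0x9A cont=1 payload=0x1A=26: acc |= 26<<7 -> acc=3420 shift=14
  byte[7]=0x15 cont=0 payload=0x15=21: acc |= 21<<14 -> acc=347484 shift=21 [end]
Varint 4: bytes[5:8] = DC 9A 15 -> value 347484 (3 byte(s))
  byte[8]=0x2A cont=0 payload=0x2A=42: acc |= 42<<0 -> acc=42 shift=7 [end]
Varint 5: bytes[8:9] = 2A -> value 42 (1 byte(s))
  byte[9]=0xEC cont=1 payload=0x6C=108: acc |= 108<<0 -> acc=108 shift=7
  byte[10]=0xBB cont=1 payload=0x3B=59: acc |= 59<<7 -> acc=7660 shift=14
  byte[11]=0xC6 cont=1 payload=0x46=70: acc |= 70<<14 -> acc=1154540 shift=21
  byte[12]=0x5A cont=0 payload=0x5A=90: acc |= 90<<21 -> acc=189898220 shift=28 [end]
Varint 6: bytes[9:13] = EC BB C6 5A -> value 189898220 (4 byte(s))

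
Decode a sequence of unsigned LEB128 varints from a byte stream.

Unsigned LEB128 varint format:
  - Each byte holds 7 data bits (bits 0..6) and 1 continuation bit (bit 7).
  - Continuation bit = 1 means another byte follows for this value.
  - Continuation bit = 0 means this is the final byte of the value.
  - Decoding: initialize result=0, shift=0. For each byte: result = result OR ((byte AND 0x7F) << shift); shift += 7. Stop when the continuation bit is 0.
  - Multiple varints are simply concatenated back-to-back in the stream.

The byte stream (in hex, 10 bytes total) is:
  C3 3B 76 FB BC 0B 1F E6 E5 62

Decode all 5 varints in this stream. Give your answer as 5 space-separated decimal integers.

Answer: 7619 118 188027 31 1618662

Derivation:
  byte[0]=0xC3 cont=1 payload=0x43=67: acc |= 67<<0 -> acc=67 shift=7
  byte[1]=0x3B cont=0 payload=0x3B=59: acc |= 59<<7 -> acc=7619 shift=14 [end]
Varint 1: bytes[0:2] = C3 3B -> value 7619 (2 byte(s))
  byte[2]=0x76 cont=0 payload=0x76=118: acc |= 118<<0 -> acc=118 shift=7 [end]
Varint 2: bytes[2:3] = 76 -> value 118 (1 byte(s))
  byte[3]=0xFB cont=1 payload=0x7B=123: acc |= 123<<0 -> acc=123 shift=7
  byte[4]=0xBC cont=1 payload=0x3C=60: acc |= 60<<7 -> acc=7803 shift=14
  byte[5]=0x0B cont=0 payload=0x0B=11: acc |= 11<<14 -> acc=188027 shift=21 [end]
Varint 3: bytes[3:6] = FB BC 0B -> value 188027 (3 byte(s))
  byte[6]=0x1F cont=0 payload=0x1F=31: acc |= 31<<0 -> acc=31 shift=7 [end]
Varint 4: bytes[6:7] = 1F -> value 31 (1 byte(s))
  byte[7]=0xE6 cont=1 payload=0x66=102: acc |= 102<<0 -> acc=102 shift=7
  byte[8]=0xE5 cont=1 payload=0x65=101: acc |= 101<<7 -> acc=13030 shift=14
  byte[9]=0x62 cont=0 payload=0x62=98: acc |= 98<<14 -> acc=1618662 shift=21 [end]
Varint 5: bytes[7:10] = E6 E5 62 -> value 1618662 (3 byte(s))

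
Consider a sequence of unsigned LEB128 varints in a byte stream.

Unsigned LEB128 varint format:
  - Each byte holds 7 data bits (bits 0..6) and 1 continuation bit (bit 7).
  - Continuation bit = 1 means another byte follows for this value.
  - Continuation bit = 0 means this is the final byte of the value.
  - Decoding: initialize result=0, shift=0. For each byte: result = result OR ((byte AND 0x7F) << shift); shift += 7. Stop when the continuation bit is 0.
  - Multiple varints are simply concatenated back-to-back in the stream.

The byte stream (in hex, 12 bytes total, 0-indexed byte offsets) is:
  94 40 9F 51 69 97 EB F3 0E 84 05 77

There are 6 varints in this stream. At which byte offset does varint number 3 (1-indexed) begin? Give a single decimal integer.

Answer: 4

Derivation:
  byte[0]=0x94 cont=1 payload=0x14=20: acc |= 20<<0 -> acc=20 shift=7
  byte[1]=0x40 cont=0 payload=0x40=64: acc |= 64<<7 -> acc=8212 shift=14 [end]
Varint 1: bytes[0:2] = 94 40 -> value 8212 (2 byte(s))
  byte[2]=0x9F cont=1 payload=0x1F=31: acc |= 31<<0 -> acc=31 shift=7
  byte[3]=0x51 cont=0 payload=0x51=81: acc |= 81<<7 -> acc=10399 shift=14 [end]
Varint 2: bytes[2:4] = 9F 51 -> value 10399 (2 byte(s))
  byte[4]=0x69 cont=0 payload=0x69=105: acc |= 105<<0 -> acc=105 shift=7 [end]
Varint 3: bytes[4:5] = 69 -> value 105 (1 byte(s))
  byte[5]=0x97 cont=1 payload=0x17=23: acc |= 23<<0 -> acc=23 shift=7
  byte[6]=0xEB cont=1 payload=0x6B=107: acc |= 107<<7 -> acc=13719 shift=14
  byte[7]=0xF3 cont=1 payload=0x73=115: acc |= 115<<14 -> acc=1897879 shift=21
  byte[8]=0x0E cont=0 payload=0x0E=14: acc |= 14<<21 -> acc=31258007 shift=28 [end]
Varint 4: bytes[5:9] = 97 EB F3 0E -> value 31258007 (4 byte(s))
  byte[9]=0x84 cont=1 payload=0x04=4: acc |= 4<<0 -> acc=4 shift=7
  byte[10]=0x05 cont=0 payload=0x05=5: acc |= 5<<7 -> acc=644 shift=14 [end]
Varint 5: bytes[9:11] = 84 05 -> value 644 (2 byte(s))
  byte[11]=0x77 cont=0 payload=0x77=119: acc |= 119<<0 -> acc=119 shift=7 [end]
Varint 6: bytes[11:12] = 77 -> value 119 (1 byte(s))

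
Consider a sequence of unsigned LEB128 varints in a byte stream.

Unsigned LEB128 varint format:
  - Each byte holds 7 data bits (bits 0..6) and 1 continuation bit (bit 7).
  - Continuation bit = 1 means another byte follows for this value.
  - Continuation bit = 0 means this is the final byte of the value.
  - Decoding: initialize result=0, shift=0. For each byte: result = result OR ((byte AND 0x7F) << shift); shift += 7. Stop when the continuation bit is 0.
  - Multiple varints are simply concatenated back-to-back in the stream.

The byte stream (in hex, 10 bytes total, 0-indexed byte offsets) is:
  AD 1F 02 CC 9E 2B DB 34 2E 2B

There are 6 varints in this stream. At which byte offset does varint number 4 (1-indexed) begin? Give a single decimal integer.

Answer: 6

Derivation:
  byte[0]=0xAD cont=1 payload=0x2D=45: acc |= 45<<0 -> acc=45 shift=7
  byte[1]=0x1F cont=0 payload=0x1F=31: acc |= 31<<7 -> acc=4013 shift=14 [end]
Varint 1: bytes[0:2] = AD 1F -> value 4013 (2 byte(s))
  byte[2]=0x02 cont=0 payload=0x02=2: acc |= 2<<0 -> acc=2 shift=7 [end]
Varint 2: bytes[2:3] = 02 -> value 2 (1 byte(s))
  byte[3]=0xCC cont=1 payload=0x4C=76: acc |= 76<<0 -> acc=76 shift=7
  byte[4]=0x9E cont=1 payload=0x1E=30: acc |= 30<<7 -> acc=3916 shift=14
  byte[5]=0x2B cont=0 payload=0x2B=43: acc |= 43<<14 -> acc=708428 shift=21 [end]
Varint 3: bytes[3:6] = CC 9E 2B -> value 708428 (3 byte(s))
  byte[6]=0xDB cont=1 payload=0x5B=91: acc |= 91<<0 -> acc=91 shift=7
  byte[7]=0x34 cont=0 payload=0x34=52: acc |= 52<<7 -> acc=6747 shift=14 [end]
Varint 4: bytes[6:8] = DB 34 -> value 6747 (2 byte(s))
  byte[8]=0x2E cont=0 payload=0x2E=46: acc |= 46<<0 -> acc=46 shift=7 [end]
Varint 5: bytes[8:9] = 2E -> value 46 (1 byte(s))
  byte[9]=0x2B cont=0 payload=0x2B=43: acc |= 43<<0 -> acc=43 shift=7 [end]
Varint 6: bytes[9:10] = 2B -> value 43 (1 byte(s))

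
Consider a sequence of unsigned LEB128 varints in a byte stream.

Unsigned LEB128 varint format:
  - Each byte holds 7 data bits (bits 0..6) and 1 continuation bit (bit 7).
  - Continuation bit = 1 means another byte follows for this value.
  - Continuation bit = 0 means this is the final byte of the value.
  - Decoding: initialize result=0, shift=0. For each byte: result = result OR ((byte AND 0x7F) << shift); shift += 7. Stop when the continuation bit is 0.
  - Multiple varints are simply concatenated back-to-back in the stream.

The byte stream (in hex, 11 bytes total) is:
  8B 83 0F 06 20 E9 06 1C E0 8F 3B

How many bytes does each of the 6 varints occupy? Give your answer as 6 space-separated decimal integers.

Answer: 3 1 1 2 1 3

Derivation:
  byte[0]=0x8B cont=1 payload=0x0B=11: acc |= 11<<0 -> acc=11 shift=7
  byte[1]=0x83 cont=1 payload=0x03=3: acc |= 3<<7 -> acc=395 shift=14
  byte[2]=0x0F cont=0 payload=0x0F=15: acc |= 15<<14 -> acc=246155 shift=21 [end]
Varint 1: bytes[0:3] = 8B 83 0F -> value 246155 (3 byte(s))
  byte[3]=0x06 cont=0 payload=0x06=6: acc |= 6<<0 -> acc=6 shift=7 [end]
Varint 2: bytes[3:4] = 06 -> value 6 (1 byte(s))
  byte[4]=0x20 cont=0 payload=0x20=32: acc |= 32<<0 -> acc=32 shift=7 [end]
Varint 3: bytes[4:5] = 20 -> value 32 (1 byte(s))
  byte[5]=0xE9 cont=1 payload=0x69=105: acc |= 105<<0 -> acc=105 shift=7
  byte[6]=0x06 cont=0 payload=0x06=6: acc |= 6<<7 -> acc=873 shift=14 [end]
Varint 4: bytes[5:7] = E9 06 -> value 873 (2 byte(s))
  byte[7]=0x1C cont=0 payload=0x1C=28: acc |= 28<<0 -> acc=28 shift=7 [end]
Varint 5: bytes[7:8] = 1C -> value 28 (1 byte(s))
  byte[8]=0xE0 cont=1 payload=0x60=96: acc |= 96<<0 -> acc=96 shift=7
  byte[9]=0x8F cont=1 payload=0x0F=15: acc |= 15<<7 -> acc=2016 shift=14
  byte[10]=0x3B cont=0 payload=0x3B=59: acc |= 59<<14 -> acc=968672 shift=21 [end]
Varint 6: bytes[8:11] = E0 8F 3B -> value 968672 (3 byte(s))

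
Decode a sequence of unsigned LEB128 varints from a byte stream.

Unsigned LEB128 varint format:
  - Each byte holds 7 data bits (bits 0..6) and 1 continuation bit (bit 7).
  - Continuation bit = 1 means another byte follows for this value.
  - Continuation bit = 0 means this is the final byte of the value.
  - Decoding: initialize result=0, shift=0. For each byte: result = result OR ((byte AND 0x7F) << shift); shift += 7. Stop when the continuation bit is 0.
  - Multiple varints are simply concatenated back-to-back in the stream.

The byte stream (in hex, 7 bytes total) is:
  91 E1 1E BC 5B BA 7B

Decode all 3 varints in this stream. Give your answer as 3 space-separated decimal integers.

  byte[0]=0x91 cont=1 payload=0x11=17: acc |= 17<<0 -> acc=17 shift=7
  byte[1]=0xE1 cont=1 payload=0x61=97: acc |= 97<<7 -> acc=12433 shift=14
  byte[2]=0x1E cont=0 payload=0x1E=30: acc |= 30<<14 -> acc=503953 shift=21 [end]
Varint 1: bytes[0:3] = 91 E1 1E -> value 503953 (3 byte(s))
  byte[3]=0xBC cont=1 payload=0x3C=60: acc |= 60<<0 -> acc=60 shift=7
  byte[4]=0x5B cont=0 payload=0x5B=91: acc |= 91<<7 -> acc=11708 shift=14 [end]
Varint 2: bytes[3:5] = BC 5B -> value 11708 (2 byte(s))
  byte[5]=0xBA cont=1 payload=0x3A=58: acc |= 58<<0 -> acc=58 shift=7
  byte[6]=0x7B cont=0 payload=0x7B=123: acc |= 123<<7 -> acc=15802 shift=14 [end]
Varint 3: bytes[5:7] = BA 7B -> value 15802 (2 byte(s))

Answer: 503953 11708 15802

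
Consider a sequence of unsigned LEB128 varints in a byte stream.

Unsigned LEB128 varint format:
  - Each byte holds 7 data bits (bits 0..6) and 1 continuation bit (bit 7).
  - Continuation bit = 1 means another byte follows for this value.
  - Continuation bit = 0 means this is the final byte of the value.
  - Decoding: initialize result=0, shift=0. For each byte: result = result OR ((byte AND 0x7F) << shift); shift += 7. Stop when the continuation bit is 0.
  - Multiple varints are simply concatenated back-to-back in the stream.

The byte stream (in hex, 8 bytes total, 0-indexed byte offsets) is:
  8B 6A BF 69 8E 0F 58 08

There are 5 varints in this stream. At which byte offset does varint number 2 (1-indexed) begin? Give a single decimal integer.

  byte[0]=0x8B cont=1 payload=0x0B=11: acc |= 11<<0 -> acc=11 shift=7
  byte[1]=0x6A cont=0 payload=0x6A=106: acc |= 106<<7 -> acc=13579 shift=14 [end]
Varint 1: bytes[0:2] = 8B 6A -> value 13579 (2 byte(s))
  byte[2]=0xBF cont=1 payload=0x3F=63: acc |= 63<<0 -> acc=63 shift=7
  byte[3]=0x69 cont=0 payload=0x69=105: acc |= 105<<7 -> acc=13503 shift=14 [end]
Varint 2: bytes[2:4] = BF 69 -> value 13503 (2 byte(s))
  byte[4]=0x8E cont=1 payload=0x0E=14: acc |= 14<<0 -> acc=14 shift=7
  byte[5]=0x0F cont=0 payload=0x0F=15: acc |= 15<<7 -> acc=1934 shift=14 [end]
Varint 3: bytes[4:6] = 8E 0F -> value 1934 (2 byte(s))
  byte[6]=0x58 cont=0 payload=0x58=88: acc |= 88<<0 -> acc=88 shift=7 [end]
Varint 4: bytes[6:7] = 58 -> value 88 (1 byte(s))
  byte[7]=0x08 cont=0 payload=0x08=8: acc |= 8<<0 -> acc=8 shift=7 [end]
Varint 5: bytes[7:8] = 08 -> value 8 (1 byte(s))

Answer: 2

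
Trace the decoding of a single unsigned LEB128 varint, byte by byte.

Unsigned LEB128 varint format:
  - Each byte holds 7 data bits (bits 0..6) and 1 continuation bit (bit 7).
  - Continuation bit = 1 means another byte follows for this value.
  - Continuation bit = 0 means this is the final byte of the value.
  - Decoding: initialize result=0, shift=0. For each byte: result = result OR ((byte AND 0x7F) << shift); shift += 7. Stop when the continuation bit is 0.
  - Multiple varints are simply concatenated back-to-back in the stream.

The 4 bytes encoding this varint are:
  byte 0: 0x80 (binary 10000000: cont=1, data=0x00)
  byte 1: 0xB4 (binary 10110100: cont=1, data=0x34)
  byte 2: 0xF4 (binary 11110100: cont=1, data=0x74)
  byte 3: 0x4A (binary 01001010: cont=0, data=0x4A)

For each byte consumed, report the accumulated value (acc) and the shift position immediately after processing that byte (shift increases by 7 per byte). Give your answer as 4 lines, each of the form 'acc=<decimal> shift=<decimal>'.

Answer: acc=0 shift=7
acc=6656 shift=14
acc=1907200 shift=21
acc=157096448 shift=28

Derivation:
byte 0=0x80: payload=0x00=0, contrib = 0<<0 = 0; acc -> 0, shift -> 7
byte 1=0xB4: payload=0x34=52, contrib = 52<<7 = 6656; acc -> 6656, shift -> 14
byte 2=0xF4: payload=0x74=116, contrib = 116<<14 = 1900544; acc -> 1907200, shift -> 21
byte 3=0x4A: payload=0x4A=74, contrib = 74<<21 = 155189248; acc -> 157096448, shift -> 28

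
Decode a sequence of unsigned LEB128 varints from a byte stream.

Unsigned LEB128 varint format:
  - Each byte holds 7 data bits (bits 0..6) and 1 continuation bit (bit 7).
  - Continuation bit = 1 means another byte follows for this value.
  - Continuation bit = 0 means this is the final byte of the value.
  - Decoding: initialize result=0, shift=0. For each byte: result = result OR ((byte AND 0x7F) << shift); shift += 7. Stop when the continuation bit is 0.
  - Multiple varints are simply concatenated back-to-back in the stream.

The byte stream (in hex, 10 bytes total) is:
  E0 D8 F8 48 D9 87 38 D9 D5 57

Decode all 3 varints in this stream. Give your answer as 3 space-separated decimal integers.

  byte[0]=0xE0 cont=1 payload=0x60=96: acc |= 96<<0 -> acc=96 shift=7
  byte[1]=0xD8 cont=1 payload=0x58=88: acc |= 88<<7 -> acc=11360 shift=14
  byte[2]=0xF8 cont=1 payload=0x78=120: acc |= 120<<14 -> acc=1977440 shift=21
  byte[3]=0x48 cont=0 payload=0x48=72: acc |= 72<<21 -> acc=152972384 shift=28 [end]
Varint 1: bytes[0:4] = E0 D8 F8 48 -> value 152972384 (4 byte(s))
  byte[4]=0xD9 cont=1 payload=0x59=89: acc |= 89<<0 -> acc=89 shift=7
  byte[5]=0x87 cont=1 payload=0x07=7: acc |= 7<<7 -> acc=985 shift=14
  byte[6]=0x38 cont=0 payload=0x38=56: acc |= 56<<14 -> acc=918489 shift=21 [end]
Varint 2: bytes[4:7] = D9 87 38 -> value 918489 (3 byte(s))
  byte[7]=0xD9 cont=1 payload=0x59=89: acc |= 89<<0 -> acc=89 shift=7
  byte[8]=0xD5 cont=1 payload=0x55=85: acc |= 85<<7 -> acc=10969 shift=14
  byte[9]=0x57 cont=0 payload=0x57=87: acc |= 87<<14 -> acc=1436377 shift=21 [end]
Varint 3: bytes[7:10] = D9 D5 57 -> value 1436377 (3 byte(s))

Answer: 152972384 918489 1436377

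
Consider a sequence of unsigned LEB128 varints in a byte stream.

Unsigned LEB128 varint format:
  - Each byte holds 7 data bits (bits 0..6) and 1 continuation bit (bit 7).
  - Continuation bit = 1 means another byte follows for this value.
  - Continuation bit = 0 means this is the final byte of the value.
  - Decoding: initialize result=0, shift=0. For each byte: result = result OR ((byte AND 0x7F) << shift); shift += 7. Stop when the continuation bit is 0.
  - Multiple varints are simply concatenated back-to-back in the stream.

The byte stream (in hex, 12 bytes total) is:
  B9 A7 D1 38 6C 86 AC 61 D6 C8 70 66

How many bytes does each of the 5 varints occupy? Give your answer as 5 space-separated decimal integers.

  byte[0]=0xB9 cont=1 payload=0x39=57: acc |= 57<<0 -> acc=57 shift=7
  byte[1]=0xA7 cont=1 payload=0x27=39: acc |= 39<<7 -> acc=5049 shift=14
  byte[2]=0xD1 cont=1 payload=0x51=81: acc |= 81<<14 -> acc=1332153 shift=21
  byte[3]=0x38 cont=0 payload=0x38=56: acc |= 56<<21 -> acc=118772665 shift=28 [end]
Varint 1: bytes[0:4] = B9 A7 D1 38 -> value 118772665 (4 byte(s))
  byte[4]=0x6C cont=0 payload=0x6C=108: acc |= 108<<0 -> acc=108 shift=7 [end]
Varint 2: bytes[4:5] = 6C -> value 108 (1 byte(s))
  byte[5]=0x86 cont=1 payload=0x06=6: acc |= 6<<0 -> acc=6 shift=7
  byte[6]=0xAC cont=1 payload=0x2C=44: acc |= 44<<7 -> acc=5638 shift=14
  byte[7]=0x61 cont=0 payload=0x61=97: acc |= 97<<14 -> acc=1594886 shift=21 [end]
Varint 3: bytes[5:8] = 86 AC 61 -> value 1594886 (3 byte(s))
  byte[8]=0xD6 cont=1 payload=0x56=86: acc |= 86<<0 -> acc=86 shift=7
  byte[9]=0xC8 cont=1 payload=0x48=72: acc |= 72<<7 -> acc=9302 shift=14
  byte[10]=0x70 cont=0 payload=0x70=112: acc |= 112<<14 -> acc=1844310 shift=21 [end]
Varint 4: bytes[8:11] = D6 C8 70 -> value 1844310 (3 byte(s))
  byte[11]=0x66 cont=0 payload=0x66=102: acc |= 102<<0 -> acc=102 shift=7 [end]
Varint 5: bytes[11:12] = 66 -> value 102 (1 byte(s))

Answer: 4 1 3 3 1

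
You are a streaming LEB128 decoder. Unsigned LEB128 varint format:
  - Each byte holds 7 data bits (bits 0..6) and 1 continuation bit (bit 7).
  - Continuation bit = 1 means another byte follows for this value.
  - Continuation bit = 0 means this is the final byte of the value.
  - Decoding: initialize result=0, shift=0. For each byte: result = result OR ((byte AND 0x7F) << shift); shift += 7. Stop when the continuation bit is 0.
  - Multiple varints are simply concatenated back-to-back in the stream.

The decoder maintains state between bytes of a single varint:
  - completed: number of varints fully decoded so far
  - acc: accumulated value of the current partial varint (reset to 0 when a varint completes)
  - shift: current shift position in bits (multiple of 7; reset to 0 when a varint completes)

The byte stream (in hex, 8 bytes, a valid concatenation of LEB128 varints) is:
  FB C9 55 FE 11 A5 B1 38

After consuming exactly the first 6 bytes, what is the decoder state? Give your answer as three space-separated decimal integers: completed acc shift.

Answer: 2 37 7

Derivation:
byte[0]=0xFB cont=1 payload=0x7B: acc |= 123<<0 -> completed=0 acc=123 shift=7
byte[1]=0xC9 cont=1 payload=0x49: acc |= 73<<7 -> completed=0 acc=9467 shift=14
byte[2]=0x55 cont=0 payload=0x55: varint #1 complete (value=1402107); reset -> completed=1 acc=0 shift=0
byte[3]=0xFE cont=1 payload=0x7E: acc |= 126<<0 -> completed=1 acc=126 shift=7
byte[4]=0x11 cont=0 payload=0x11: varint #2 complete (value=2302); reset -> completed=2 acc=0 shift=0
byte[5]=0xA5 cont=1 payload=0x25: acc |= 37<<0 -> completed=2 acc=37 shift=7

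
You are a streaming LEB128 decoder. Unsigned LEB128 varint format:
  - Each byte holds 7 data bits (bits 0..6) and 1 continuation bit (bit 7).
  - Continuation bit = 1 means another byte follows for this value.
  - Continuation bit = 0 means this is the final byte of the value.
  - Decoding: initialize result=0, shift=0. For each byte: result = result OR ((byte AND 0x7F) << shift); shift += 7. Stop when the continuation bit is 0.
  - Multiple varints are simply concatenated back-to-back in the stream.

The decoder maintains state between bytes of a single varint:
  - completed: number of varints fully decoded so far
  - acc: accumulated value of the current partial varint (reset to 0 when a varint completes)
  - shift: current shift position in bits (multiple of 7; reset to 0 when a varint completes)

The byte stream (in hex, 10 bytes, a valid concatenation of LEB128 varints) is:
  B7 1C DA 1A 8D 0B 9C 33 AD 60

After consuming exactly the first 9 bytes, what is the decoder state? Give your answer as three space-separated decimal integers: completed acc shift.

byte[0]=0xB7 cont=1 payload=0x37: acc |= 55<<0 -> completed=0 acc=55 shift=7
byte[1]=0x1C cont=0 payload=0x1C: varint #1 complete (value=3639); reset -> completed=1 acc=0 shift=0
byte[2]=0xDA cont=1 payload=0x5A: acc |= 90<<0 -> completed=1 acc=90 shift=7
byte[3]=0x1A cont=0 payload=0x1A: varint #2 complete (value=3418); reset -> completed=2 acc=0 shift=0
byte[4]=0x8D cont=1 payload=0x0D: acc |= 13<<0 -> completed=2 acc=13 shift=7
byte[5]=0x0B cont=0 payload=0x0B: varint #3 complete (value=1421); reset -> completed=3 acc=0 shift=0
byte[6]=0x9C cont=1 payload=0x1C: acc |= 28<<0 -> completed=3 acc=28 shift=7
byte[7]=0x33 cont=0 payload=0x33: varint #4 complete (value=6556); reset -> completed=4 acc=0 shift=0
byte[8]=0xAD cont=1 payload=0x2D: acc |= 45<<0 -> completed=4 acc=45 shift=7

Answer: 4 45 7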